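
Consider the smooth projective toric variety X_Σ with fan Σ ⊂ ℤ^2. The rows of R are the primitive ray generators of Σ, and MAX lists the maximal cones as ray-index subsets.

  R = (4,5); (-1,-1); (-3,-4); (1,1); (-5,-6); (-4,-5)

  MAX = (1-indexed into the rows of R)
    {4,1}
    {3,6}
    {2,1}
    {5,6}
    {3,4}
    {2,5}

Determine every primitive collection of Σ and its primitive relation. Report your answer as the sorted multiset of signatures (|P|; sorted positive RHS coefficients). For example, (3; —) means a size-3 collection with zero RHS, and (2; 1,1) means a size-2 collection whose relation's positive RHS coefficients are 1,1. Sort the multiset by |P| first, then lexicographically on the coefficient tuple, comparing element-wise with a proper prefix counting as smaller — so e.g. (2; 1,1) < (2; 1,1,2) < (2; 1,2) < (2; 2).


The 9 primitive collections of Σ (r=6, n=2):

  • {1,6}:  v_{1} + v_{6} = 0 ; sig = (2; —)
  • {2,4}:  v_{2} + v_{4} = 0 ; sig = (2; —)
  • {1,3}:  v_{1} + v_{3} = v_{4} ; sig = (2; 1)
  • {1,5}:  v_{1} + v_{5} = v_{2} ; sig = (2; 1)
  • {2,3}:  v_{2} + v_{3} = v_{6} ; sig = (2; 1)
  • {2,6}:  v_{2} + v_{6} = v_{5} ; sig = (2; 1)
  • {4,5}:  v_{4} + v_{5} = v_{6} ; sig = (2; 1)
  • {4,6}:  v_{4} + v_{6} = v_{3} ; sig = (2; 1)
  • {3,5}:  v_{3} + v_{5} = 2·v_{6} ; sig = (2; 2)

Hence PRS(X_Σ) =
{ (2; —) ×2,  (2; 1) ×6,  (2; 2) }


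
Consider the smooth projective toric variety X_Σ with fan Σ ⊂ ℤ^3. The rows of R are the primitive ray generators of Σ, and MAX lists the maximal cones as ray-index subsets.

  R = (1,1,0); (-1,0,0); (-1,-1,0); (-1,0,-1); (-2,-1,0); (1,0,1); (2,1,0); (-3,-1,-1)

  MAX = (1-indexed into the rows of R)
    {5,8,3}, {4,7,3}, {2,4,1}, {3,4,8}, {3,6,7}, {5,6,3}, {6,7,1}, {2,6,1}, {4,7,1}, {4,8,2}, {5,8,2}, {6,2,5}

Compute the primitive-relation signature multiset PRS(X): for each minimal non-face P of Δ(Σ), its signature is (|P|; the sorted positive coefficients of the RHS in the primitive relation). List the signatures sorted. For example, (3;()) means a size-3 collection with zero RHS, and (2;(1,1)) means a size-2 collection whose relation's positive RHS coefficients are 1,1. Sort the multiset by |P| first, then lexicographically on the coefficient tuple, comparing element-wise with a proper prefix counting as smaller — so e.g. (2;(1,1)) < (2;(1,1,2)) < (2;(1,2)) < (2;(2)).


10 minimal non-faces of Δ(Σ) (on 8 rays):

  {1,3}:  v_{1} + v_{3} = 0 ; sig = (2;())
  {4,6}:  v_{4} + v_{6} = 0 ; sig = (2;())
  {5,7}:  v_{5} + v_{7} = 0 ; sig = (2;())
  {1,5}:  v_{1} + v_{5} = v_{2} ; sig = (2;(1))
  {2,3}:  v_{2} + v_{3} = v_{5} ; sig = (2;(1))
  {2,7}:  v_{2} + v_{7} = v_{1} ; sig = (2;(1))
  {4,5}:  v_{4} + v_{5} = v_{8} ; sig = (2;(1))
  {6,8}:  v_{6} + v_{8} = v_{5} ; sig = (2;(1))
  {7,8}:  v_{7} + v_{8} = v_{4} ; sig = (2;(1))
  {1,8}:  v_{1} + v_{8} = v_{2} + v_{4} ; sig = (2;(1,1))

so the primitive-relation signature multiset is
{ (2;()) ×3,  (2;(1)) ×6,  (2;(1,1)) }


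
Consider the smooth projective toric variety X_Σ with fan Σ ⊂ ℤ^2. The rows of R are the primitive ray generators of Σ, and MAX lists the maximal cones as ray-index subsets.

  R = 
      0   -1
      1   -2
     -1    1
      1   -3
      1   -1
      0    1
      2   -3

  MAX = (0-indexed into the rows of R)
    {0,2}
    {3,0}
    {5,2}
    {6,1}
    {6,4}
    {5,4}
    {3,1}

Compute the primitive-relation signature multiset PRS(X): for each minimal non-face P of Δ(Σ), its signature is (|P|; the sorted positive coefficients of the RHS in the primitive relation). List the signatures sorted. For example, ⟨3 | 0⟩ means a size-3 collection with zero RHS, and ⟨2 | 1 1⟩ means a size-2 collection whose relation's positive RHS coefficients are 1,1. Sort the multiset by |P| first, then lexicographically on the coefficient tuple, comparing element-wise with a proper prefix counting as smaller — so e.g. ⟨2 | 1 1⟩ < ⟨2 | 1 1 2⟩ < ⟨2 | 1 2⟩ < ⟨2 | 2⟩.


Primitive collections (14):

  P={0,5}:  v_{0} + v_{5} = 0  so sig = ⟨2 | 0⟩
  P={2,4}:  v_{2} + v_{4} = 0  so sig = ⟨2 | 0⟩
  P={0,1}:  v_{0} + v_{1} = v_{3}  so sig = ⟨2 | 1⟩
  P={0,4}:  v_{0} + v_{4} = v_{1}  so sig = ⟨2 | 1⟩
  P={1,2}:  v_{1} + v_{2} = v_{0}  so sig = ⟨2 | 1⟩
  P={1,4}:  v_{1} + v_{4} = v_{6}  so sig = ⟨2 | 1⟩
  P={1,5}:  v_{1} + v_{5} = v_{4}  so sig = ⟨2 | 1⟩
  P={2,6}:  v_{2} + v_{6} = v_{1}  so sig = ⟨2 | 1⟩
  P={3,5}:  v_{3} + v_{5} = v_{1}  so sig = ⟨2 | 1⟩
  P={0,6}:  v_{0} + v_{6} = 2·v_{1}  so sig = ⟨2 | 2⟩
  P={2,3}:  v_{2} + v_{3} = 2·v_{0}  so sig = ⟨2 | 2⟩
  P={3,4}:  v_{3} + v_{4} = 2·v_{1}  so sig = ⟨2 | 2⟩
  P={5,6}:  v_{5} + v_{6} = 2·v_{4}  so sig = ⟨2 | 2⟩
  P={3,6}:  v_{3} + v_{6} = 3·v_{1}  so sig = ⟨2 | 3⟩

so the primitive-relation signature multiset is
{ ⟨2 | 0⟩ ×2,  ⟨2 | 1⟩ ×7,  ⟨2 | 2⟩ ×4,  ⟨2 | 3⟩ }


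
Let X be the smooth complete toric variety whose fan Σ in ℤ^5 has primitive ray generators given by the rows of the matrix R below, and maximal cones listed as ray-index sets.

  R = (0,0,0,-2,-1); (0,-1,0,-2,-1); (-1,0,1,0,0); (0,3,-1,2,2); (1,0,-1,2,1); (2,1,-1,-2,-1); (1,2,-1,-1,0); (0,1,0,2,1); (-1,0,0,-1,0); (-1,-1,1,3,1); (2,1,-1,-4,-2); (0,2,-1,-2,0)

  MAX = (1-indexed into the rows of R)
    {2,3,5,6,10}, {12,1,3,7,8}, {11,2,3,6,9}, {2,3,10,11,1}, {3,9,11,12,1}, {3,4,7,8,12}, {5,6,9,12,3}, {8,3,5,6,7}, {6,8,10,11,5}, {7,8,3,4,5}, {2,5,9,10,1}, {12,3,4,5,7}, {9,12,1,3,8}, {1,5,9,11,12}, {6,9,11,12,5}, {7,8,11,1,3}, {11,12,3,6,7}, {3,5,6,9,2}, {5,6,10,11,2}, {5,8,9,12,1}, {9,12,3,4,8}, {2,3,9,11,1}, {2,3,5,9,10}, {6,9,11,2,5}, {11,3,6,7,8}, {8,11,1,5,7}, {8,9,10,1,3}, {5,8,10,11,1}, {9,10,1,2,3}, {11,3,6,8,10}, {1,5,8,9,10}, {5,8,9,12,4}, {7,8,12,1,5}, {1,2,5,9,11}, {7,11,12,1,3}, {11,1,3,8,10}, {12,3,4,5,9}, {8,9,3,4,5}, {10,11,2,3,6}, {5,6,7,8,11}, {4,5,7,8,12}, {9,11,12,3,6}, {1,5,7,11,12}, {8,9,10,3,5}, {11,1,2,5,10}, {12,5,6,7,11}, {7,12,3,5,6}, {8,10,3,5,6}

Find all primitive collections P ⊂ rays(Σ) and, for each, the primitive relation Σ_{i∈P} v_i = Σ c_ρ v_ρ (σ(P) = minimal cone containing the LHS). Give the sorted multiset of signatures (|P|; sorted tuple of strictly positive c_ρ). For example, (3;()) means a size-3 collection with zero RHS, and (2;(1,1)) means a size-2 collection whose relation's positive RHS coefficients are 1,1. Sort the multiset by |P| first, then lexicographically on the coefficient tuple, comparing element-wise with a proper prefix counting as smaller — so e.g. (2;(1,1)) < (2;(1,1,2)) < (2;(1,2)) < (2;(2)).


21 minimal non-faces of Δ(Σ) (on 12 rays):

  P = {2,8}:  v_{2} + v_{8} = 0 ; sig = (2;())
  P = {1,6}:  v_{1} + v_{6} = v_{11} ; sig = (2;(1))
  P = {7,9}:  v_{7} + v_{9} = v_{12} ; sig = (2;(1))
  P = {7,10}:  v_{7} + v_{10} = v_{8} ; sig = (2;(1))
  P = {1,4}:  v_{1} + v_{4} = v_{8} + v_{12} ; sig = (2;(1,1))
  P = {2,7}:  v_{2} + v_{7} = v_{6} + v_{9} ; sig = (2;(1,1))
  P = {10,12}:  v_{10} + v_{12} = v_{8} + v_{9} ; sig = (2;(1,1))
  P = {2,4}:  v_{2} + v_{4} = v_{3} + v_{5} + v_{12} ; sig = (2;(1,1,1))
  P = {4,10}:  v_{4} + v_{10} = v_{3} + v_{5} + 2·v_{8} + v_{9} ; sig = (2;(1,1,1,2))
  P = {4,6}:  v_{4} + v_{6} = v_{3} + v_{5} + 2·v_{7} ; sig = (2;(1,1,2))
  P = {2,12}:  v_{2} + v_{12} = v_{6} + 2·v_{9} ; sig = (2;(1,2))
  P = {4,11}:  v_{4} + v_{11} = 2·v_{7} ; sig = (2;(2))
  P = {1,3,5}:  v_{1} + v_{3} + v_{5} = 0 ; sig = (3;())
  P = {6,9,10}:  v_{6} + v_{9} + v_{10} = 0 ; sig = (3;())
  P = {3,5,11}:  v_{3} + v_{5} + v_{11} = v_{6} ; sig = (3;(1))
  P = {6,8,9}:  v_{6} + v_{8} + v_{9} = v_{7} ; sig = (3;(1))
  P = {9,10,11}:  v_{9} + v_{10} + v_{11} = v_{1} ; sig = (3;(1))
  P = {8,9,11}:  v_{8} + v_{9} + v_{11} = v_{1} + v_{7} ; sig = (3;(1,1))
  P = {8,11,12}:  v_{8} + v_{11} + v_{12} = v_{1} + 2·v_{7} ; sig = (3;(1,2))
  P = {6,8,12}:  v_{6} + v_{8} + v_{12} = 2·v_{7} ; sig = (3;(2))
  P = {3,5,8,12}:  v_{3} + v_{5} + v_{8} + v_{12} = v_{4} ; sig = (4;(1))

Hence PRS(X_Σ) =
    (2;())
    (2;(1))
    (2;(1))
    (2;(1))
    (2;(1,1))
    (2;(1,1))
    (2;(1,1))
    (2;(1,1,1))
    (2;(1,1,1,2))
    (2;(1,1,2))
    (2;(1,2))
    (2;(2))
    (3;())
    (3;())
    (3;(1))
    (3;(1))
    (3;(1))
    (3;(1,1))
    (3;(1,2))
    (3;(2))
    (4;(1))


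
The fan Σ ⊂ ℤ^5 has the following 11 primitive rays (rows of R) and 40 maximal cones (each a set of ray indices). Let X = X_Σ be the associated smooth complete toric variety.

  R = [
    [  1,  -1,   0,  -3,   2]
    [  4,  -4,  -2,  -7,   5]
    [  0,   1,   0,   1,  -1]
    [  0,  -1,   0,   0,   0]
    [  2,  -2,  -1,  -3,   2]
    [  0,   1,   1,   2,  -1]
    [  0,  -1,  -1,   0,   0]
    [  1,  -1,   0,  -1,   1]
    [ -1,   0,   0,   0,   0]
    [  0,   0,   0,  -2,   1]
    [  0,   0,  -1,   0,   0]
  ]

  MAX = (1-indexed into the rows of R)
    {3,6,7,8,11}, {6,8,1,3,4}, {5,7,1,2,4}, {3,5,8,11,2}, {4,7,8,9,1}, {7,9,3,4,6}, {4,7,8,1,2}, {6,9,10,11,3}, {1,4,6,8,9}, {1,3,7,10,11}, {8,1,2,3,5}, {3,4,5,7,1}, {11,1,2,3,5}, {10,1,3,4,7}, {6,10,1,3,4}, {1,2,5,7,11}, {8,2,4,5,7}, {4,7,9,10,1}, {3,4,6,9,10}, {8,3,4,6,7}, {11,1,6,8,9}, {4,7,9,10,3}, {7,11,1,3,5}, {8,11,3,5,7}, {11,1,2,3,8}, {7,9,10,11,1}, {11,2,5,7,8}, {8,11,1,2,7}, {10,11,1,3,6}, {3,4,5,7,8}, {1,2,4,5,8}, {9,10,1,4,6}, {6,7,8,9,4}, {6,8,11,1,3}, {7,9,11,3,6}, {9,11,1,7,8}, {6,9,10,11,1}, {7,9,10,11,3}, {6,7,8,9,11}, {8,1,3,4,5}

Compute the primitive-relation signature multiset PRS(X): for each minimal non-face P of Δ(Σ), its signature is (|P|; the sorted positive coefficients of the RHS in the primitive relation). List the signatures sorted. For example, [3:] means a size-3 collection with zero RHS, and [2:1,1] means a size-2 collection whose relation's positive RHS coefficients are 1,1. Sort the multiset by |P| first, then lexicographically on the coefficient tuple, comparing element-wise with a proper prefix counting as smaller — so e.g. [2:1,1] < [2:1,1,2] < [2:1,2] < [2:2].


The 17 primitive collections of Σ (r=11, n=5):

  • {4,11}:  v_{4} + v_{11} = v_{7}  so sig = [2:1]
  • {8,10}:  v_{8} + v_{10} = v_{1}  so sig = [2:1]
  • {5,9}:  v_{5} + v_{9} = v_{1} + v_{7}  so sig = [2:1,1]
  • {2,9}:  v_{2} + v_{9} = 2·v_{1} + v_{7} + v_{8} + v_{11}  so sig = [2:1,1,1,2]
  • {2,6}:  v_{2} + v_{6} = v_{1} + v_{3} + 3·v_{8} + v_{11}  so sig = [2:1,1,1,3]
  • {2,10}:  v_{2} + v_{10} = 2·v_{1} + v_{5} + v_{11}  so sig = [2:1,1,2]
  • {5,10}:  v_{5} + v_{10} = 2·v_{1} + v_{3} + v_{7}  so sig = [2:1,1,2]
  • {5,6}:  v_{5} + v_{6} = v_{3} + 2·v_{8}  so sig = [2:1,2]
  • {3,8,9}:  v_{3} + v_{8} + v_{9} = 0  so sig = [3:]
  • {6,7,10}:  v_{6} + v_{7} + v_{10} = 0  so sig = [3:]
  • {1,3,9}:  v_{1} + v_{3} + v_{9} = v_{10}  so sig = [3:1]
  • {1,6,7}:  v_{1} + v_{6} + v_{7} = v_{8}  so sig = [3:1]
  • {2,3,7}:  v_{2} + v_{3} + v_{7} = 2·v_{5} + v_{11}  so sig = [3:1,2]
  • {2,3,4}:  v_{2} + v_{3} + v_{4} = 2·v_{5}  so sig = [3:2]
  • {1,3,7,8}:  v_{1} + v_{3} + v_{7} + v_{8} = v_{5}  so sig = [4:1]
  • {1,5,8,11}:  v_{1} + v_{5} + v_{8} + v_{11} = v_{2}  so sig = [4:1]
  • {1,5,7,8}:  v_{1} + v_{5} + v_{7} + v_{8} = v_{2} + v_{4}  so sig = [4:1,1]

Sorted signature multiset PRS(X):
{ [2:1] ×2,  [2:1,1],  [2:1,1,1,2],  [2:1,1,1,3],  [2:1,1,2] ×2,  [2:1,2],  [3:] ×2,  [3:1] ×2,  [3:1,2],  [3:2],  [4:1] ×2,  [4:1,1] }


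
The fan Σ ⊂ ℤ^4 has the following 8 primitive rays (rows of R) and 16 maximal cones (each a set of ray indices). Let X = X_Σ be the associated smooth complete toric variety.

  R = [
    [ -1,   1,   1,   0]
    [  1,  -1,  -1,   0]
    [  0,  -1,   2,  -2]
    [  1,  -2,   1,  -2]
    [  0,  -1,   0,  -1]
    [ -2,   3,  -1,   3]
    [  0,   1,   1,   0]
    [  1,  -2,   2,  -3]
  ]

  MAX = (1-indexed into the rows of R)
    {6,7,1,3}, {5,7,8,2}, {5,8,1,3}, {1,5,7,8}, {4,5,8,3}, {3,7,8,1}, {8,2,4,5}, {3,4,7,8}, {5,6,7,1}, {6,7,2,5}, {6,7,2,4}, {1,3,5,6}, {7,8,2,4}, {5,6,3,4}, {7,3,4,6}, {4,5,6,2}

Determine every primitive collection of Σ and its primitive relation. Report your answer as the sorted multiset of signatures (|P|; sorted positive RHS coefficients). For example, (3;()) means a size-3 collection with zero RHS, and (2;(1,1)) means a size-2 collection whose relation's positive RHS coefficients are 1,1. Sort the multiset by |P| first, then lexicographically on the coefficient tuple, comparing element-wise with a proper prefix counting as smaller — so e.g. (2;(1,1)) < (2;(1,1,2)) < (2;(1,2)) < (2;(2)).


Primitive collections (6):

  {1,2}:  v_{1} + v_{2} = 0  so sig = (2;())
  {1,4}:  v_{1} + v_{4} = v_{3}  so sig = (2;(1))
  {2,3}:  v_{2} + v_{3} = v_{4}  so sig = (2;(1))
  {6,8}:  v_{6} + v_{8} = v_{1}  so sig = (2;(1))
  {4,5,7}:  v_{4} + v_{5} + v_{7} = v_{8}  so sig = (3;(1))
  {3,5,7}:  v_{3} + v_{5} + v_{7} = v_{1} + v_{8}  so sig = (3;(1,1))

Hence PRS(X_Σ) =
[(2;()), (2;(1)), (2;(1)), (2;(1)), (3;(1)), (3;(1,1))]


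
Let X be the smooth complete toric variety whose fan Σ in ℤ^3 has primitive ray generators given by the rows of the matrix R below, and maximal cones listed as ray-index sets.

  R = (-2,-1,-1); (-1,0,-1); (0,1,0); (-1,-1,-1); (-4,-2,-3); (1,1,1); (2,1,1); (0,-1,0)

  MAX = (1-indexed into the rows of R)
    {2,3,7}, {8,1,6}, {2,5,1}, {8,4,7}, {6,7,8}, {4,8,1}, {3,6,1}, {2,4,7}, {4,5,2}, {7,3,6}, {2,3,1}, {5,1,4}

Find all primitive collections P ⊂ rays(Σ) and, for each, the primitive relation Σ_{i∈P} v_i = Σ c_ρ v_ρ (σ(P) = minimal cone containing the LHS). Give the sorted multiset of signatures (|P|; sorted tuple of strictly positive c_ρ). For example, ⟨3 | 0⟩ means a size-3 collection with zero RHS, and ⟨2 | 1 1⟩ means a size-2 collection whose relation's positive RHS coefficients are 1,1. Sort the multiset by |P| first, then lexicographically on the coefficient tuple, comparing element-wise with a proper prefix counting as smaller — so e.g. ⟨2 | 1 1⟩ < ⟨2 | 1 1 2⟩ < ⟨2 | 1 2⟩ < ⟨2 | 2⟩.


Minimal non-faces — 11 found among 8 rays, 12 max cones:

  P={1,7}:  v_{1} + v_{7} = 0 ; sig = ⟨2 | 0⟩
  P={3,8}:  v_{3} + v_{8} = 0 ; sig = ⟨2 | 0⟩
  P={4,6}:  v_{4} + v_{6} = 0 ; sig = ⟨2 | 0⟩
  P={2,6}:  v_{2} + v_{6} = v_{3} ; sig = ⟨2 | 1⟩
  P={2,8}:  v_{2} + v_{8} = v_{4} ; sig = ⟨2 | 1⟩
  P={3,4}:  v_{3} + v_{4} = v_{2} ; sig = ⟨2 | 1⟩
  P={5,6}:  v_{5} + v_{6} = v_{1} + v_{2} ; sig = ⟨2 | 1 1⟩
  P={5,7}:  v_{5} + v_{7} = v_{2} + v_{4} ; sig = ⟨2 | 1 1⟩
  P={3,5}:  v_{3} + v_{5} = v_{1} + 2·v_{2} ; sig = ⟨2 | 1 2⟩
  P={5,8}:  v_{5} + v_{8} = v_{1} + 2·v_{4} ; sig = ⟨2 | 1 2⟩
  P={1,2,4}:  v_{1} + v_{2} + v_{4} = v_{5} ; sig = ⟨3 | 1⟩

Sorted signature multiset PRS(X):
    |P|=2: 10 collections, coeffs (), (), (), (1), (1), (1), (1,1), (1,1), (1,2), (1,2)
    |P|=3: 1 collection, coeffs (1)


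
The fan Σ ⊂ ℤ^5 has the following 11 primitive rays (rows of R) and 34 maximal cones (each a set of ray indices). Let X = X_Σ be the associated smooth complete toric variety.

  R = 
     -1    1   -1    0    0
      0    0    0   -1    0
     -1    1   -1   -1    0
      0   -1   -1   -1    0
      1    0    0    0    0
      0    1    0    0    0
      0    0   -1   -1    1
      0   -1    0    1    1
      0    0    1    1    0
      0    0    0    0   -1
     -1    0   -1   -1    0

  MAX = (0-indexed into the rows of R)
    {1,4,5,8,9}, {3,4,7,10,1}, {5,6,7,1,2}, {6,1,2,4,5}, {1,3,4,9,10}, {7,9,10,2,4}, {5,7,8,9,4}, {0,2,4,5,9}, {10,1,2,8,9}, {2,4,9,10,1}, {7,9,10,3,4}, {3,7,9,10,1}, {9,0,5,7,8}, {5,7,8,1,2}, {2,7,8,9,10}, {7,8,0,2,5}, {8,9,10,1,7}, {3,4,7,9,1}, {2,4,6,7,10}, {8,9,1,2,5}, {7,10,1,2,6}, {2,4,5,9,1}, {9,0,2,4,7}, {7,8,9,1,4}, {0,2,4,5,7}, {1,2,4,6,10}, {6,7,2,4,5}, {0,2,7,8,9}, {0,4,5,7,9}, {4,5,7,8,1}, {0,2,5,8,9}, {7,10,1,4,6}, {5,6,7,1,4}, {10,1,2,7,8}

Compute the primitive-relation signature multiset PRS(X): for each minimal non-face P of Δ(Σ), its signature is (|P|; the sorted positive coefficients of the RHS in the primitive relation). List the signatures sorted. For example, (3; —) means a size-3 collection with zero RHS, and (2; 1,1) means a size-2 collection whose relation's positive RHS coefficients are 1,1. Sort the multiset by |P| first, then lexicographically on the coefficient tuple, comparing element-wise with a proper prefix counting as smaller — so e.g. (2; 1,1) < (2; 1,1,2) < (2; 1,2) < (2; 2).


19 minimal non-faces of Δ(Σ) (on 11 rays):

  P={0,1}:  v_{0} + v_{1} = v_{2}  so sig = (2; 1)
  P={5,10}:  v_{5} + v_{10} = v_{2}  so sig = (2; 1)
  P={3,5}:  v_{3} + v_{5} = v_{4} + v_{10}  so sig = (2; 1,1)
  P={6,9}:  v_{6} + v_{9} = v_{4} + v_{10}  so sig = (2; 1,1)
  P={3,8}:  v_{3} + v_{8} = v_{1} + v_{7} + v_{9}  so sig = (2; 1,1,1)
  P={6,8}:  v_{6} + v_{8} = v_{1} + v_{5} + v_{7}  so sig = (2; 1,1,1)
  P={0,3}:  v_{0} + v_{3} = v_{2} + v_{4} + v_{7} + v_{9} + v_{10}  so sig = (2; 1,1,1,1,1)
  P={0,6}:  v_{0} + v_{6} = 2·v_{2} + v_{4} + v_{7}  so sig = (2; 1,1,2)
  P={0,10}:  v_{0} + v_{10} = 2·v_{2} + v_{7} + v_{9}  so sig = (2; 1,1,2)
  P={3,6}:  v_{3} + v_{6} = v_{1} + 2·v_{4} + v_{7} + 2·v_{10}  so sig = (2; 1,1,2,2)
  P={2,3}:  v_{2} + v_{3} = v_{4} + 2·v_{10}  so sig = (2; 1,2)
  P={4,8,10}:  v_{4} + v_{8} + v_{10} = 0  so sig = (3; —)
  P={2,4,8}:  v_{2} + v_{4} + v_{8} = v_{5}  so sig = (3; 1)
  P={0,4,8}:  v_{0} + v_{4} + v_{8} = 2·v_{5} + v_{7} + v_{9}  so sig = (3; 1,1,2)
  P={1,5,7,9}:  v_{1} + v_{5} + v_{7} + v_{9} = 0  so sig = (4; —)
  P={1,2,4,7}:  v_{1} + v_{2} + v_{4} + v_{7} = v_{6}  so sig = (4; 1)
  P={1,2,7,9}:  v_{1} + v_{2} + v_{7} + v_{9} = v_{10}  so sig = (4; 1)
  P={2,5,7,9}:  v_{2} + v_{5} + v_{7} + v_{9} = v_{0}  so sig = (4; 1)
  P={1,4,7,9,10}:  v_{1} + v_{4} + v_{7} + v_{9} + v_{10} = v_{3}  so sig = (5; 1)

Signatures (|P|; sorted positive RHS coefficients), sorted:
{ (2; 1) ×2,  (2; 1,1) ×2,  (2; 1,1,1) ×2,  (2; 1,1,1,1,1),  (2; 1,1,2) ×2,  (2; 1,1,2,2),  (2; 1,2),  (3; —),  (3; 1),  (3; 1,1,2),  (4; —),  (4; 1) ×3,  (5; 1) }


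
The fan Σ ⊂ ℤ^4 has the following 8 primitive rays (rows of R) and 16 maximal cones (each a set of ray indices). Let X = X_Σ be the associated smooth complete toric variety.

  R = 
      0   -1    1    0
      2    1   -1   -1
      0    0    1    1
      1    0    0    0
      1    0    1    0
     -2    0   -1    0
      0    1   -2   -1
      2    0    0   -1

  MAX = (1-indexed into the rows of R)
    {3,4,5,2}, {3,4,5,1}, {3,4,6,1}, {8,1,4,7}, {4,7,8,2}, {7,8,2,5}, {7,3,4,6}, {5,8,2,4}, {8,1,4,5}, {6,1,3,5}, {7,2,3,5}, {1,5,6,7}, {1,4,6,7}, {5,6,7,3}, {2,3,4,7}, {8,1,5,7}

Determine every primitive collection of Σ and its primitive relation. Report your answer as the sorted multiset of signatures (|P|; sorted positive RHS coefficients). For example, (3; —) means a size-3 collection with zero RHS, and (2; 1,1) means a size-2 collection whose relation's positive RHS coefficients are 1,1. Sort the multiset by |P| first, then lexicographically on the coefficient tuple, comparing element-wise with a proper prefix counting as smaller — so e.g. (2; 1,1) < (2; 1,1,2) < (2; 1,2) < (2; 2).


7 collections generate NE(X_Σ); each relation:

  P={1,2}:  v_{1} + v_{2} = v_{8} ; sig = (2; 1)
  P={2,6}:  v_{2} + v_{6} = v_{7} ; sig = (2; 1)
  P={3,8}:  v_{3} + v_{8} = v_{4} + v_{5} ; sig = (2; 1,1)
  P={6,8}:  v_{6} + v_{8} = v_{1} + v_{7} ; sig = (2; 1,1)
  P={1,3,7}:  v_{1} + v_{3} + v_{7} = 0 ; sig = (3; —)
  P={4,5,6}:  v_{4} + v_{5} + v_{6} = 0 ; sig = (3; —)
  P={4,5,7}:  v_{4} + v_{5} + v_{7} = v_{2} ; sig = (3; 1)

Hence PRS(X_Σ) =
    |P|=2: 4 collections, coeffs (1), (1), (1,1), (1,1)
    |P|=3: 3 collections, coeffs (), (), (1)


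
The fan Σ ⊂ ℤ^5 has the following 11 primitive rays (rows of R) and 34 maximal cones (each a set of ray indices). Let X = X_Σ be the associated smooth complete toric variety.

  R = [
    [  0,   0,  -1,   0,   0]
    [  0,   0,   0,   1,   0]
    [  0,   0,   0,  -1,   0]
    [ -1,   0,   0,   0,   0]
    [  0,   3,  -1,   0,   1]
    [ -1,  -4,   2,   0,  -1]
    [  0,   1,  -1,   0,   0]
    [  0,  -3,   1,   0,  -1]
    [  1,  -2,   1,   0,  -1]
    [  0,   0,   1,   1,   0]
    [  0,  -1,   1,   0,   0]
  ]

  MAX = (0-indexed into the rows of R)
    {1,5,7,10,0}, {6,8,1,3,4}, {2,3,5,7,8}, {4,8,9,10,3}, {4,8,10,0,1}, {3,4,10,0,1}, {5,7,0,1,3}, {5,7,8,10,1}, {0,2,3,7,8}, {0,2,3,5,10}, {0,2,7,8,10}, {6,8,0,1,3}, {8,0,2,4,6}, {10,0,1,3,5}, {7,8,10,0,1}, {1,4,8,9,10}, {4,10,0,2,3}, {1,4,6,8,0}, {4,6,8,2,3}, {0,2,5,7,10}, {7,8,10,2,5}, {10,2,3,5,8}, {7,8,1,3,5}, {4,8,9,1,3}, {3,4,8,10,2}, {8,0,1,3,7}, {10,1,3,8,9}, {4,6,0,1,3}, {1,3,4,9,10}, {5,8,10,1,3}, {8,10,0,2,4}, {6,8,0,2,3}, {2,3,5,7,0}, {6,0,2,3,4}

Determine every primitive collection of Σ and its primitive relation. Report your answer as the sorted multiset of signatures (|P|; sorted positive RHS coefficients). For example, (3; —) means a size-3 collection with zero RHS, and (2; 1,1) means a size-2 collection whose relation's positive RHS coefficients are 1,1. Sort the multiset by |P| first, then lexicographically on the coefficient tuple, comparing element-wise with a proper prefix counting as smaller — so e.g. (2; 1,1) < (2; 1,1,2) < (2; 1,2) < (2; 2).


16 minimal non-faces of Δ(Σ) (on 11 rays):

  {1,2}:  v_{1} + v_{2} = 0  →  sig = (2; —)
  {4,7}:  v_{4} + v_{7} = 0  →  sig = (2; —)
  {6,10}:  v_{6} + v_{10} = 0  →  sig = (2; —)
  {0,9}:  v_{0} + v_{9} = v_{1}  →  sig = (2; 1)
  {4,5}:  v_{4} + v_{5} = v_{3} + v_{10}  →  sig = (2; 1,1)
  {5,6}:  v_{5} + v_{6} = v_{3} + v_{7}  →  sig = (2; 1,1)
  {6,7}:  v_{6} + v_{7} = v_{0} + v_{3} + v_{8}  →  sig = (2; 1,1,1)
  {2,9}:  v_{2} + v_{9} = v_{3} + v_{4} + v_{8} + v_{10}  →  sig = (2; 1,1,1,1)
  {6,9}:  v_{6} + v_{9} = v_{1} + v_{3} + v_{4} + v_{8}  →  sig = (2; 1,1,1,1)
  {7,9}:  v_{7} + v_{9} = v_{1} + v_{3} + v_{8} + v_{10}  →  sig = (2; 1,1,1,1)
  {5,9}:  v_{5} + v_{9} = v_{1} + 2·v_{3} + v_{8} + 2·v_{10}  →  sig = (2; 1,1,2,2)
  {3,7,10}:  v_{3} + v_{7} + v_{10} = v_{5}  →  sig = (3; 1)
  {0,5,8}:  v_{0} + v_{5} + v_{8} = 2·v_{7}  →  sig = (3; 2)
  {0,3,4,8}:  v_{0} + v_{3} + v_{4} + v_{8} = v_{6}  →  sig = (4; 1)
  {0,3,8,10}:  v_{0} + v_{3} + v_{8} + v_{10} = v_{7}  →  sig = (4; 1)
  {1,3,4,8,10}:  v_{1} + v_{3} + v_{4} + v_{8} + v_{10} = v_{9}  →  sig = (5; 1)

so the primitive-relation signature multiset is
    |P|=2: 11 collections, coeffs (), (), (), (1), (1,1), (1,1), (1,1,1), (1,1,1,1), (1,1,1,1), (1,1,1,1), (1,1,2,2)
    |P|=3: 2 collections, coeffs (1), (2)
    |P|=4: 2 collections, coeffs (1), (1)
    |P|=5: 1 collection, coeffs (1)


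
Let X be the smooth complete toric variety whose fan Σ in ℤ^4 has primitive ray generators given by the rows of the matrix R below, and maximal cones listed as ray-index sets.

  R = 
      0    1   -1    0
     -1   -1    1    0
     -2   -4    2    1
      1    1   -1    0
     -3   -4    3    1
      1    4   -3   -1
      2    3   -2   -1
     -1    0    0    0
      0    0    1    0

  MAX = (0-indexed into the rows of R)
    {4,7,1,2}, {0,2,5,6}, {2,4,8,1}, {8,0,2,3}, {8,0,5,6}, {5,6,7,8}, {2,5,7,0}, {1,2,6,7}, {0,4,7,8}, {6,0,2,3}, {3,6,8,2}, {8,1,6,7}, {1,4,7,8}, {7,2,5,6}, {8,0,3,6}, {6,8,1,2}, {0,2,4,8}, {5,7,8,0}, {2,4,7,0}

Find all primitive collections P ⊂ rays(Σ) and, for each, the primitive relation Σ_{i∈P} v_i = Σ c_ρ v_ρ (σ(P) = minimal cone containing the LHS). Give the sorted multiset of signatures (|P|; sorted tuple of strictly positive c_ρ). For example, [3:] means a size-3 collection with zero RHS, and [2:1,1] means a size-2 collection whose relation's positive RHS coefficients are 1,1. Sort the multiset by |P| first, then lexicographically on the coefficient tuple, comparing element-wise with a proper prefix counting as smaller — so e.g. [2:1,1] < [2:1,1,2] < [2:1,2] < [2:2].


12 collections generate NE(X_Σ); each relation:

  • {1,3}:  v_{1} + v_{3} = 0  →  sig = [2:]
  • {0,1}:  v_{0} + v_{1} = v_{7}  →  sig = [2:1]
  • {3,7}:  v_{3} + v_{7} = v_{0}  →  sig = [2:1]
  • {4,6}:  v_{4} + v_{6} = v_{1}  →  sig = [2:1]
  • {3,4}:  v_{3} + v_{4} = v_{0} + v_{2} + v_{8}  →  sig = [2:1,1,1]
  • {1,5}:  v_{1} + v_{5} = v_{6} + 2·v_{7}  →  sig = [2:1,2]
  • {3,5}:  v_{3} + v_{5} = 2·v_{0} + v_{6}  →  sig = [2:1,2]
  • {4,5}:  v_{4} + v_{5} = 2·v_{7}  →  sig = [2:2]
  • {0,6,7}:  v_{0} + v_{6} + v_{7} = v_{5}  →  sig = [3:1]
  • {2,5,8}:  v_{2} + v_{5} + v_{8} = v_{7}  →  sig = [3:1]
  • {2,7,8}:  v_{2} + v_{7} + v_{8} = v_{4}  →  sig = [3:1]
  • {0,2,6,8}:  v_{0} + v_{2} + v_{6} + v_{8} = 0  →  sig = [4:]

so the primitive-relation signature multiset is
[[2:], [2:1], [2:1], [2:1], [2:1,1,1], [2:1,2], [2:1,2], [2:2], [3:1], [3:1], [3:1], [4:]]


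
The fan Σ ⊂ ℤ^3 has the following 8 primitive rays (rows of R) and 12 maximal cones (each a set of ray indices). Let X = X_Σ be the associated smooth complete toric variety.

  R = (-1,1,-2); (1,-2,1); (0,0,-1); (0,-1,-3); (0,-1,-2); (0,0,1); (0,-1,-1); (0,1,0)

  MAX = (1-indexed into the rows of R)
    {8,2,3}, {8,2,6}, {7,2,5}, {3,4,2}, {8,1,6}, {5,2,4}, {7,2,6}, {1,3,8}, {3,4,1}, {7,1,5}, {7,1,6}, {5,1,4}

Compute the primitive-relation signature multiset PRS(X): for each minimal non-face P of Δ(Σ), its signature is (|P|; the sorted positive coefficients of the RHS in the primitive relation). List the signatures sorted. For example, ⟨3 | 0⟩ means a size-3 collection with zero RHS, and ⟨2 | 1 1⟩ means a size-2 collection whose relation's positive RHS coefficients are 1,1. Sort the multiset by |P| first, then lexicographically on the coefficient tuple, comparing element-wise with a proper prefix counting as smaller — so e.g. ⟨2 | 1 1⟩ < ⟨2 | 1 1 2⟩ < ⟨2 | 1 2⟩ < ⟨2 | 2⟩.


Primitive collections (10):

  P={3,6}:  v_{3} + v_{6} = 0 ; sig = ⟨2 | 0⟩
  P={1,2}:  v_{1} + v_{2} = v_{7} ; sig = ⟨2 | 1⟩
  P={3,5}:  v_{3} + v_{5} = v_{4} ; sig = ⟨2 | 1⟩
  P={3,7}:  v_{3} + v_{7} = v_{5} ; sig = ⟨2 | 1⟩
  P={4,6}:  v_{4} + v_{6} = v_{5} ; sig = ⟨2 | 1⟩
  P={5,6}:  v_{5} + v_{6} = v_{7} ; sig = ⟨2 | 1⟩
  P={7,8}:  v_{7} + v_{8} = v_{3} ; sig = ⟨2 | 1⟩
  P={4,7}:  v_{4} + v_{7} = 2·v_{5} ; sig = ⟨2 | 2⟩
  P={5,8}:  v_{5} + v_{8} = 2·v_{3} ; sig = ⟨2 | 2⟩
  P={4,8}:  v_{4} + v_{8} = 3·v_{3} ; sig = ⟨2 | 3⟩

Sorted signature multiset PRS(X):
{ ⟨2 | 0⟩,  ⟨2 | 1⟩ ×6,  ⟨2 | 2⟩ ×2,  ⟨2 | 3⟩ }


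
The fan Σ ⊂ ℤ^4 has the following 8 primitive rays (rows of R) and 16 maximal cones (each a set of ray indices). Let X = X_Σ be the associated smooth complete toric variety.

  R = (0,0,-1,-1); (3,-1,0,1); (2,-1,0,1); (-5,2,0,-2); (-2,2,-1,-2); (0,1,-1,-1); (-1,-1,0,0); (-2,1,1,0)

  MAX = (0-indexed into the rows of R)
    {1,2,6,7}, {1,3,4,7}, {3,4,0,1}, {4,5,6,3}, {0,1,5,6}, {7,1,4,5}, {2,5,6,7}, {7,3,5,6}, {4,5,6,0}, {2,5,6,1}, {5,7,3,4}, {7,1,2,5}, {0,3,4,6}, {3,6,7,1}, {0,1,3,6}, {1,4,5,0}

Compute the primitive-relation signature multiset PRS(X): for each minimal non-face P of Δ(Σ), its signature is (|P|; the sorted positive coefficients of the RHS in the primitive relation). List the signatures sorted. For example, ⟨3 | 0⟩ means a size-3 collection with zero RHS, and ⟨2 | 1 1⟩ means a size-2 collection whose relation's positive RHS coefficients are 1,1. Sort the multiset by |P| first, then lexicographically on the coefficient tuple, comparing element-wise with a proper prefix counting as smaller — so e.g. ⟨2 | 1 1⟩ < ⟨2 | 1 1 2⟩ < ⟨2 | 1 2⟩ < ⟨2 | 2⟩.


Primitive collections (9):

  {2,4}:  v_{2} + v_{4} = v_{5}  ⇒ sig = ⟨2 | 1⟩
  {0,7}:  v_{0} + v_{7} = v_{1} + v_{3}  ⇒ sig = ⟨2 | 1 1⟩
  {0,2}:  v_{0} + v_{2} = v_{1} + v_{5} + v_{6}  ⇒ sig = ⟨2 | 1 1 1⟩
  {2,3}:  v_{2} + v_{3} = v_{5} + v_{6} + v_{7}  ⇒ sig = ⟨2 | 1 1 1⟩
  {1,3,5}:  v_{1} + v_{3} + v_{5} = v_{4}  ⇒ sig = ⟨3 | 1⟩
  {1,4,6}:  v_{1} + v_{4} + v_{6} = v_{0}  ⇒ sig = ⟨3 | 1⟩
  {4,6,7}:  v_{4} + v_{6} + v_{7} = v_{3}  ⇒ sig = ⟨3 | 1⟩
  {0,3,5}:  v_{0} + v_{3} + v_{5} = 2·v_{4} + v_{6}  ⇒ sig = ⟨3 | 1 2⟩
  {1,5,6,7}:  v_{1} + v_{5} + v_{6} + v_{7} = 0  ⇒ sig = ⟨4 | 0⟩

Sorted signature multiset PRS(X):
    ⟨2 | 1⟩
    ⟨2 | 1 1⟩
    ⟨2 | 1 1 1⟩
    ⟨2 | 1 1 1⟩
    ⟨3 | 1⟩
    ⟨3 | 1⟩
    ⟨3 | 1⟩
    ⟨3 | 1 2⟩
    ⟨4 | 0⟩


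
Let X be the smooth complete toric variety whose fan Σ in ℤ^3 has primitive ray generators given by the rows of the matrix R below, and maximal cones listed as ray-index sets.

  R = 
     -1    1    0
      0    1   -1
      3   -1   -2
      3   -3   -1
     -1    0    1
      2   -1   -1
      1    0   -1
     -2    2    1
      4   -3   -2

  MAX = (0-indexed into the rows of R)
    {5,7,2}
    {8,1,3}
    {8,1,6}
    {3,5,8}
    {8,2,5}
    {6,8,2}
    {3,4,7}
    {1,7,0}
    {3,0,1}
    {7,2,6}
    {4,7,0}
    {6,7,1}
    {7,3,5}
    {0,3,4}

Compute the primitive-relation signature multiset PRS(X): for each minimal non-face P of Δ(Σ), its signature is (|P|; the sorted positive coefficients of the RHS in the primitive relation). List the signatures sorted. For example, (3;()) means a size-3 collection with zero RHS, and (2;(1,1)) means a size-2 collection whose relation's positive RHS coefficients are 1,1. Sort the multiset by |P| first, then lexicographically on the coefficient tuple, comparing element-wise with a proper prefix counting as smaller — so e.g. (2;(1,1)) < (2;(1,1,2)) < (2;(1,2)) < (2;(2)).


Δ(Σ) — 9 vertices, 17 min non-faces:

  P={4,6}:  v_{4} + v_{6} = 0  so sig = (2;())
  P={0,5}:  v_{0} + v_{5} = v_{6}  so sig = (2;(1))
  P={0,6}:  v_{0} + v_{6} = v_{1}  so sig = (2;(1))
  P={1,4}:  v_{1} + v_{4} = v_{0}  so sig = (2;(1))
  P={2,4}:  v_{2} + v_{4} = v_{5}  so sig = (2;(1))
  P={3,6}:  v_{3} + v_{6} = v_{8}  so sig = (2;(1))
  P={4,8}:  v_{4} + v_{8} = v_{3}  so sig = (2;(1))
  P={5,6}:  v_{5} + v_{6} = v_{2}  so sig = (2;(1))
  P={7,8}:  v_{7} + v_{8} = v_{5}  so sig = (2;(1))
  P={0,8}:  v_{0} + v_{8} = v_{1} + v_{3}  so sig = (2;(1,1))
  P={2,3}:  v_{2} + v_{3} = v_{5} + v_{8}  so sig = (2;(1,1))
  P={4,5}:  v_{4} + v_{5} = v_{3} + v_{7}  so sig = (2;(1,1))
  P={0,2}:  v_{0} + v_{2} = 2·v_{6}  so sig = (2;(2))
  P={1,5}:  v_{1} + v_{5} = 2·v_{6}  so sig = (2;(2))
  P={1,2}:  v_{1} + v_{2} = 3·v_{6}  so sig = (2;(3))
  P={0,3,7}:  v_{0} + v_{3} + v_{7} = 0  so sig = (3;())
  P={1,3,7}:  v_{1} + v_{3} + v_{7} = v_{6}  so sig = (3;(1))

so the primitive-relation signature multiset is
[(2;()), (2;(1)), (2;(1)), (2;(1)), (2;(1)), (2;(1)), (2;(1)), (2;(1)), (2;(1)), (2;(1,1)), (2;(1,1)), (2;(1,1)), (2;(2)), (2;(2)), (2;(3)), (3;()), (3;(1))]


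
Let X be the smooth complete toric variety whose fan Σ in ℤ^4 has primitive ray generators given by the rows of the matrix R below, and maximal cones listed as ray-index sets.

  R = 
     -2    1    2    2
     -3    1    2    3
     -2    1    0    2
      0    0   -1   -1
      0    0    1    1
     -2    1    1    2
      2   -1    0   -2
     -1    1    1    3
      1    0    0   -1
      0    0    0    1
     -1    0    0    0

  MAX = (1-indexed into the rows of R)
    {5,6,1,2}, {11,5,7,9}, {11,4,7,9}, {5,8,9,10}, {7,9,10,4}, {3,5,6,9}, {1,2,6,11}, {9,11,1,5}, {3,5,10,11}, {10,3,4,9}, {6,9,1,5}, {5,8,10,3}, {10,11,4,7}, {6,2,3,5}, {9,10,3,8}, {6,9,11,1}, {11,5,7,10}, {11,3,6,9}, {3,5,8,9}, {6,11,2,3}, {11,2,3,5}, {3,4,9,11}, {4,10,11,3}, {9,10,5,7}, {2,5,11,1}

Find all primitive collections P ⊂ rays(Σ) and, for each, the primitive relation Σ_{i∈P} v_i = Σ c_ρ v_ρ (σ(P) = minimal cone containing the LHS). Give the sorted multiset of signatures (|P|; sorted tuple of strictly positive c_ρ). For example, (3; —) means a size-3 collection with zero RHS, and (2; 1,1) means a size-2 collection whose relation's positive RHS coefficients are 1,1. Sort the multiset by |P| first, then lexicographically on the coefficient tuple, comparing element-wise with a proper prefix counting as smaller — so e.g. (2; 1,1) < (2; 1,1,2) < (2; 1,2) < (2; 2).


23 minimal non-faces of Δ(Σ) (on 11 rays):

  P = {3,7}:  v_{3} + v_{7} = 0 — sig = (2; —)
  P = {4,5}:  v_{4} + v_{5} = 0 — sig = (2; —)
  P = {2,9}:  v_{2} + v_{9} = v_{1} — sig = (2; 1)
  P = {1,10}:  v_{1} + v_{10} = v_{5} + v_{6} — sig = (2; 1,1)
  P = {2,4}:  v_{2} + v_{4} = v_{6} + v_{11} — sig = (2; 1,1)
  P = {6,10}:  v_{6} + v_{10} = v_{3} + v_{5} — sig = (2; 1,1)
  P = {8,11}:  v_{8} + v_{11} = v_{3} + v_{5} — sig = (2; 1,1)
  P = {1,4}:  v_{1} + v_{4} = v_{6} + v_{9} + v_{11} — sig = (2; 1,1,1)
  P = {4,6}:  v_{4} + v_{6} = v_{3} + v_{9} + v_{11} — sig = (2; 1,1,1)
  P = {4,8}:  v_{4} + v_{8} = v_{3} + v_{9} + v_{10} — sig = (2; 1,1,1)
  P = {6,7}:  v_{6} + v_{7} = v_{5} + v_{9} + v_{11} — sig = (2; 1,1,1)
  P = {7,8}:  v_{7} + v_{8} = v_{5} + v_{9} + v_{10} — sig = (2; 1,1,1)
  P = {1,8}:  v_{1} + v_{8} = v_{3} + 2·v_{5} + v_{6} + v_{9} — sig = (2; 1,1,1,2)
  P = {2,8}:  v_{2} + v_{8} = v_{3} + 2·v_{5} + v_{6} — sig = (2; 1,1,2)
  P = {2,10}:  v_{2} + v_{10} = v_{3} + 2·v_{5} + v_{11} — sig = (2; 1,1,2)
  P = {2,7}:  v_{2} + v_{7} = 2·v_{5} + v_{9} + 2·v_{11} — sig = (2; 1,2,2)
  P = {6,8}:  v_{6} + v_{8} = 2·v_{3} + 2·v_{5} + v_{9} — sig = (2; 1,2,2)
  P = {1,3}:  v_{1} + v_{3} = 2·v_{6} — sig = (2; 2)
  P = {1,7}:  v_{1} + v_{7} = 2·v_{5} + 2·v_{9} + 2·v_{11} — sig = (2; 2,2,2)
  P = {9,10,11}:  v_{9} + v_{10} + v_{11} = 0 — sig = (3; —)
  P = {5,6,11}:  v_{5} + v_{6} + v_{11} = v_{2} — sig = (3; 1)
  P = {3,5,9,10}:  v_{3} + v_{5} + v_{9} + v_{10} = v_{8} — sig = (4; 1)
  P = {3,5,9,11}:  v_{3} + v_{5} + v_{9} + v_{11} = v_{6} — sig = (4; 1)

Hence PRS(X_Σ) =
    (2; —)
    (2; —)
    (2; 1)
    (2; 1,1)
    (2; 1,1)
    (2; 1,1)
    (2; 1,1)
    (2; 1,1,1)
    (2; 1,1,1)
    (2; 1,1,1)
    (2; 1,1,1)
    (2; 1,1,1)
    (2; 1,1,1,2)
    (2; 1,1,2)
    (2; 1,1,2)
    (2; 1,2,2)
    (2; 1,2,2)
    (2; 2)
    (2; 2,2,2)
    (3; —)
    (3; 1)
    (4; 1)
    (4; 1)


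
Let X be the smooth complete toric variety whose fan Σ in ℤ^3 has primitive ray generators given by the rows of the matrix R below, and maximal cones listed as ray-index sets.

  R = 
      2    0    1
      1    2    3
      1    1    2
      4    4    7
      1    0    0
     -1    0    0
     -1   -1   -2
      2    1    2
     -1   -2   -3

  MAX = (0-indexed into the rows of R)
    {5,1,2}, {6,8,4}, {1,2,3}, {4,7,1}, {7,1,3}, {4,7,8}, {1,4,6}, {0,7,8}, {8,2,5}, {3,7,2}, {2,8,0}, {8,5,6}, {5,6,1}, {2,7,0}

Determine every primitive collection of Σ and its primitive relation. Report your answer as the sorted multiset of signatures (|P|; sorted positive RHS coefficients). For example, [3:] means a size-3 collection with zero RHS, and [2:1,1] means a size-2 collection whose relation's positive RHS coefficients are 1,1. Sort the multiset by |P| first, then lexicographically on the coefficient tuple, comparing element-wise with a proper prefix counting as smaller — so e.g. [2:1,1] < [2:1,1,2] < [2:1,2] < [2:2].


17 minimal non-faces of Δ(Σ) (on 9 rays):

  P = {1,8}:  v_{1} + v_{8} = 0  ⇒ sig = [2:]
  P = {2,6}:  v_{2} + v_{6} = 0  ⇒ sig = [2:]
  P = {4,5}:  v_{4} + v_{5} = 0  ⇒ sig = [2:]
  P = {2,4}:  v_{2} + v_{4} = v_{7}  ⇒ sig = [2:1]
  P = {5,7}:  v_{5} + v_{7} = v_{2}  ⇒ sig = [2:1]
  P = {6,7}:  v_{6} + v_{7} = v_{4}  ⇒ sig = [2:1]
  P = {0,1}:  v_{0} + v_{1} = v_{2} + v_{7}  ⇒ sig = [2:1,1]
  P = {0,6}:  v_{0} + v_{6} = v_{7} + v_{8}  ⇒ sig = [2:1,1]
  P = {3,6}:  v_{3} + v_{6} = v_{1} + v_{7}  ⇒ sig = [2:1,1]
  P = {3,8}:  v_{3} + v_{8} = v_{2} + v_{7}  ⇒ sig = [2:1,1]
  P = {0,4}:  v_{0} + v_{4} = 2·v_{7} + v_{8}  ⇒ sig = [2:1,2]
  P = {0,5}:  v_{0} + v_{5} = 2·v_{2} + v_{8}  ⇒ sig = [2:1,2]
  P = {3,4}:  v_{3} + v_{4} = v_{1} + 2·v_{7}  ⇒ sig = [2:1,2]
  P = {3,5}:  v_{3} + v_{5} = v_{1} + 2·v_{2}  ⇒ sig = [2:1,2]
  P = {0,3}:  v_{0} + v_{3} = 2·v_{2} + 2·v_{7}  ⇒ sig = [2:2,2]
  P = {1,2,7}:  v_{1} + v_{2} + v_{7} = v_{3}  ⇒ sig = [3:1]
  P = {2,7,8}:  v_{2} + v_{7} + v_{8} = v_{0}  ⇒ sig = [3:1]

so the primitive-relation signature multiset is
    |P|=2: 15 collections, coeffs (), (), (), (1), (1), (1), (1,1), (1,1), (1,1), (1,1), (1,2), (1,2), (1,2), (1,2), (2,2)
    |P|=3: 2 collections, coeffs (1), (1)


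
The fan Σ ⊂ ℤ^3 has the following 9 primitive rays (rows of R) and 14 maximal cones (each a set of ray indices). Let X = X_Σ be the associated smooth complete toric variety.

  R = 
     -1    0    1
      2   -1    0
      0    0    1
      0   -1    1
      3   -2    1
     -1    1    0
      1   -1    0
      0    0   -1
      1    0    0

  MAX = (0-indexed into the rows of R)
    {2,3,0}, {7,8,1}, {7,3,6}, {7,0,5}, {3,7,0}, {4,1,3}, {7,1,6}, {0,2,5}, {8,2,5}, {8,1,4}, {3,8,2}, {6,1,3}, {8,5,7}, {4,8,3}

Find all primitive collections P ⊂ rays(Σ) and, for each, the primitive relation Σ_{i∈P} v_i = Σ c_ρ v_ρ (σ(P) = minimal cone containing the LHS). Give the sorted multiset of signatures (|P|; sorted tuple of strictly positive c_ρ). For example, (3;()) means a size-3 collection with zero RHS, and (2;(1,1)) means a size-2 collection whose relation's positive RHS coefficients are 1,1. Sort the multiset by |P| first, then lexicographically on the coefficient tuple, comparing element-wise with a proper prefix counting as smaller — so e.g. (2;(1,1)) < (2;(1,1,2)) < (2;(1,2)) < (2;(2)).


Σ has 18 primitive collections:

  P = {2,7}:  v_{2} + v_{7} = 0  ⇒ sig = (2;())
  P = {5,6}:  v_{5} + v_{6} = 0  ⇒ sig = (2;())
  P = {0,6}:  v_{0} + v_{6} = v_{3}  ⇒ sig = (2;(1))
  P = {0,8}:  v_{0} + v_{8} = v_{2}  ⇒ sig = (2;(1))
  P = {1,5}:  v_{1} + v_{5} = v_{8}  ⇒ sig = (2;(1))
  P = {3,5}:  v_{3} + v_{5} = v_{0}  ⇒ sig = (2;(1))
  P = {6,8}:  v_{6} + v_{8} = v_{1}  ⇒ sig = (2;(1))
  P = {0,1}:  v_{0} + v_{1} = v_{3} + v_{8}  ⇒ sig = (2;(1,1))
  P = {2,6}:  v_{2} + v_{6} = v_{3} + v_{8}  ⇒ sig = (2;(1,1))
  P = {4,7}:  v_{4} + v_{7} = v_{1} + v_{6}  ⇒ sig = (2;(1,1))
  P = {1,2}:  v_{1} + v_{2} = v_{3} + 2·v_{8}  ⇒ sig = (2;(1,2))
  P = {4,5}:  v_{4} + v_{5} = v_{3} + 2·v_{8}  ⇒ sig = (2;(1,2))
  P = {4,6}:  v_{4} + v_{6} = 2·v_{1} + v_{3}  ⇒ sig = (2;(1,2))
  P = {0,4}:  v_{0} + v_{4} = 2·v_{3} + 2·v_{8}  ⇒ sig = (2;(2,2))
  P = {2,4}:  v_{2} + v_{4} = 2·v_{3} + 3·v_{8}  ⇒ sig = (2;(2,3))
  P = {1,3,8}:  v_{1} + v_{3} + v_{8} = v_{4}  ⇒ sig = (3;(1))
  P = {3,7,8}:  v_{3} + v_{7} + v_{8} = v_{6}  ⇒ sig = (3;(1))
  P = {1,3,7}:  v_{1} + v_{3} + v_{7} = 2·v_{6}  ⇒ sig = (3;(2))

Signatures (|P|; sorted positive RHS coefficients), sorted:
[(2;()), (2;()), (2;(1)), (2;(1)), (2;(1)), (2;(1)), (2;(1)), (2;(1,1)), (2;(1,1)), (2;(1,1)), (2;(1,2)), (2;(1,2)), (2;(1,2)), (2;(2,2)), (2;(2,3)), (3;(1)), (3;(1)), (3;(2))]


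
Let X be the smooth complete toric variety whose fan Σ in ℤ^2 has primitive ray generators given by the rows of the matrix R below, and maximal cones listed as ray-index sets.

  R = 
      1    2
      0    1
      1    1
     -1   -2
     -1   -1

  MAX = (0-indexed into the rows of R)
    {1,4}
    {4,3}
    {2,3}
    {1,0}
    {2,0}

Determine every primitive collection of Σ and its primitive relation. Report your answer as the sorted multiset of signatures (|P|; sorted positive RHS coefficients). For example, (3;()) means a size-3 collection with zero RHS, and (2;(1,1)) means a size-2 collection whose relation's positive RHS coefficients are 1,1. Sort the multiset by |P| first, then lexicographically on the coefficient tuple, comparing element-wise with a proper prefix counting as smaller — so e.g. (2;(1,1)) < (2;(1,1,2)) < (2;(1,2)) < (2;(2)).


Σ has 5 primitive collections:

  {0,3}:  v_{0} + v_{3} = 0  ⇒ sig = (2;())
  {2,4}:  v_{2} + v_{4} = 0  ⇒ sig = (2;())
  {0,4}:  v_{0} + v_{4} = v_{1}  ⇒ sig = (2;(1))
  {1,2}:  v_{1} + v_{2} = v_{0}  ⇒ sig = (2;(1))
  {1,3}:  v_{1} + v_{3} = v_{4}  ⇒ sig = (2;(1))

Hence PRS(X_Σ) =
{ (2;()) ×2,  (2;(1)) ×3 }


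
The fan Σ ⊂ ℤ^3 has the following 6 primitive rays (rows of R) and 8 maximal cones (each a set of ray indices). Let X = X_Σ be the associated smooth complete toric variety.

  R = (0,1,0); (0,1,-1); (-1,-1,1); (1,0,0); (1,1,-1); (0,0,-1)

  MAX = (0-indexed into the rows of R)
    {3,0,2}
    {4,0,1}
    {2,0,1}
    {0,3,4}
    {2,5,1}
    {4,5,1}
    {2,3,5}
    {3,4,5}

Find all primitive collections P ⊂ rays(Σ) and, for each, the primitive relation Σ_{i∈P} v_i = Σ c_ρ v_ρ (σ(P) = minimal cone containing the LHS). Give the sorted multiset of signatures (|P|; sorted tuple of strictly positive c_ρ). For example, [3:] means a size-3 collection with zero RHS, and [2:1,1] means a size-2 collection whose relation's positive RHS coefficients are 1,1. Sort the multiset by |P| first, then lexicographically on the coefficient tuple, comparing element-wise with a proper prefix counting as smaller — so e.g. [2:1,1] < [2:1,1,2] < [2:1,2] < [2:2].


3 collections generate NE(X_Σ); each relation:

  • {2,4}:  v_{2} + v_{4} = 0 — sig = [2:]
  • {0,5}:  v_{0} + v_{5} = v_{1} — sig = [2:1]
  • {1,3}:  v_{1} + v_{3} = v_{4} — sig = [2:1]

Sorted signature multiset PRS(X):
[[2:], [2:1], [2:1]]
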